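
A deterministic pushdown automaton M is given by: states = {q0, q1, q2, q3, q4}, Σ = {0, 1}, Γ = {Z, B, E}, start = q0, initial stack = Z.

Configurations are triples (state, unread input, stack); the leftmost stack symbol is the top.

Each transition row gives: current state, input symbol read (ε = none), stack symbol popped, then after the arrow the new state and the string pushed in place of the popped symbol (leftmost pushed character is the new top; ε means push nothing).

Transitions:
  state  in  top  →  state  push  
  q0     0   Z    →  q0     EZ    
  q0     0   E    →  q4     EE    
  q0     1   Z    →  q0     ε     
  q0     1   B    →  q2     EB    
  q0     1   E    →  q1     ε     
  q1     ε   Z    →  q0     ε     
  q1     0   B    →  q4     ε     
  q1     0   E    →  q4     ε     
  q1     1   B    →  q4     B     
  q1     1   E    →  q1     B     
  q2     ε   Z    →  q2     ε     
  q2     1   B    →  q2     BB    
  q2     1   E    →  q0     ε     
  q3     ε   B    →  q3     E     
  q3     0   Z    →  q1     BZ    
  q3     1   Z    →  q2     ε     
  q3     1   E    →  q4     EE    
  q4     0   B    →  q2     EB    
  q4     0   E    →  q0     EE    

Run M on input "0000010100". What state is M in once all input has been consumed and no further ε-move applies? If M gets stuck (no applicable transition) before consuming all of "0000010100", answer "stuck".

(q0, 0000010100, Z)
  read 0, top Z: go to q0, push EZ → (q0, 000010100, EZ)
  read 0, top E: go to q4, push EE → (q4, 00010100, EEZ)
  read 0, top E: go to q0, push EE → (q0, 0010100, EEEZ)
  read 0, top E: go to q4, push EE → (q4, 010100, EEEEZ)
  read 0, top E: go to q0, push EE → (q0, 10100, EEEEEZ)
  read 1, top E: go to q1, push ε → (q1, 0100, EEEEZ)
  read 0, top E: go to q4, push ε → (q4, 100, EEEZ)
No transition for (q4, 1, top E); M blocks with input 100 remaining.

stuck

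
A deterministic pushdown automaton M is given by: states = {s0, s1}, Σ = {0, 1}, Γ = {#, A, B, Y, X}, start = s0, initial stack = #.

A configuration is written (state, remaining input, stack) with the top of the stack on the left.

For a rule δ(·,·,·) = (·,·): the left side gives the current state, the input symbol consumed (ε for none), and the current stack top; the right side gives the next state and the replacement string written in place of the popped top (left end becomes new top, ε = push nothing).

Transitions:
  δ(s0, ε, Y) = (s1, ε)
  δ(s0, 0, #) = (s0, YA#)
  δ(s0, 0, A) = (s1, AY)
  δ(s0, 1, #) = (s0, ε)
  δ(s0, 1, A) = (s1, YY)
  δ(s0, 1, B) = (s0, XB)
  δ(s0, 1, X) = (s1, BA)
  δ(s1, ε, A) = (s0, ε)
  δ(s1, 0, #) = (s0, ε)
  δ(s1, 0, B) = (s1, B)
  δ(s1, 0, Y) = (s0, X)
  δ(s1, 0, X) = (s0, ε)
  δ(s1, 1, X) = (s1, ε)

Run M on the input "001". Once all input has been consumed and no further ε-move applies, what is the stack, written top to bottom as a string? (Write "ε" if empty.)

ε

(s0, 001, #)
  read 0, top #: go to s0, push YA# → (s0, 01, YA#)
  ε-move, top Y: go to s1, push ε → (s1, 01, A#)
  ε-move, top A: go to s0, push ε → (s0, 01, #)
  read 0, top #: go to s0, push YA# → (s0, 1, YA#)
  ε-move, top Y: go to s1, push ε → (s1, 1, A#)
  ε-move, top A: go to s0, push ε → (s0, 1, #)
  read 1, top #: go to s0, push ε → (s0, ε, ε)
All input consumed in state s0 with stack ε.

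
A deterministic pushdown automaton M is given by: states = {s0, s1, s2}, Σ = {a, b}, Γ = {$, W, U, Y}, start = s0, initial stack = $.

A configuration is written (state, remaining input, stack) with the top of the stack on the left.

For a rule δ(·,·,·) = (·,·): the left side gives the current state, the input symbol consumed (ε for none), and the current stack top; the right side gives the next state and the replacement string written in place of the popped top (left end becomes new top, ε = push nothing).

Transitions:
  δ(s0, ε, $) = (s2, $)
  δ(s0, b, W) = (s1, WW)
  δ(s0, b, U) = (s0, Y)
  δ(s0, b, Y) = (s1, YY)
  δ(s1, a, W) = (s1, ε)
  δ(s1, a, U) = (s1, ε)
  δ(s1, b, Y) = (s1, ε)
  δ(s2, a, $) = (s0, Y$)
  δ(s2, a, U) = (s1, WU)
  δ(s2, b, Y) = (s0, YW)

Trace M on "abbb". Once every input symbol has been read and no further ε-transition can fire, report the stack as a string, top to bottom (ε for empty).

(s0, abbb, $) ⊢ (s2, abbb, $) ⊢ (s0, bbb, Y$) ⊢ (s1, bb, YY$) ⊢ (s1, b, Y$) ⊢ (s1, ε, $)
All input consumed in state s1 with stack $.

$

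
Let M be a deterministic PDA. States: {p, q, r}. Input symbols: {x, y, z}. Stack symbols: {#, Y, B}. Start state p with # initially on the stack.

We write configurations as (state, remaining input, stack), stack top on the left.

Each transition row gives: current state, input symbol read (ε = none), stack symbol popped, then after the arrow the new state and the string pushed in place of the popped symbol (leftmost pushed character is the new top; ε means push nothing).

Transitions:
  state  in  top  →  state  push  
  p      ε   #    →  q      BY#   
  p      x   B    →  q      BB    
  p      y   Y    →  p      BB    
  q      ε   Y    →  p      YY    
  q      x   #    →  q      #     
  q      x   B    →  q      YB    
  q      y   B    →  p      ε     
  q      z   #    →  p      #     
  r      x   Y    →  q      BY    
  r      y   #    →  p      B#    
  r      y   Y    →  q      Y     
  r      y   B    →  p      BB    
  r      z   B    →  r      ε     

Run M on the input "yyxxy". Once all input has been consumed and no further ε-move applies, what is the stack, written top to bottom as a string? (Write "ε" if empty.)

BBYBBB#

(p, yyxxy, #)
  ε-move, top #: go to q, push BY# → (q, yyxxy, BY#)
  read y, top B: go to p, push ε → (p, yxxy, Y#)
  read y, top Y: go to p, push BB → (p, xxy, BB#)
  read x, top B: go to q, push BB → (q, xy, BBB#)
  read x, top B: go to q, push YB → (q, y, YBBB#)
  ε-move, top Y: go to p, push YY → (p, y, YYBBB#)
  read y, top Y: go to p, push BB → (p, ε, BBYBBB#)
All input consumed in state p with stack BBYBBB#.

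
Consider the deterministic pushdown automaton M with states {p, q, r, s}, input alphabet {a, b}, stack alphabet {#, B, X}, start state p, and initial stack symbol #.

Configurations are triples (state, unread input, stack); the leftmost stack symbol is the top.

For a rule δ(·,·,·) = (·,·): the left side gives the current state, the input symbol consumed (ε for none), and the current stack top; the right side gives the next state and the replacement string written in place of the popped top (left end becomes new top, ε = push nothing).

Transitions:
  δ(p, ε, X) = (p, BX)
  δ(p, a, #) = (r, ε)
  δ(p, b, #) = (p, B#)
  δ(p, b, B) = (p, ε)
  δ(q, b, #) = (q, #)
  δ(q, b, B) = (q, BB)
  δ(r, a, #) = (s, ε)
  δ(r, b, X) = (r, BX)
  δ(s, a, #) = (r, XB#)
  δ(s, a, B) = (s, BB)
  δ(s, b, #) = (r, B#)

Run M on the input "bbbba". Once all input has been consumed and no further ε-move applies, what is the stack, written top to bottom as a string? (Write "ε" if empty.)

ε

(p, bbbba, #) ⊢ (p, bbba, B#) ⊢ (p, bba, #) ⊢ (p, ba, B#) ⊢ (p, a, #) ⊢ (r, ε, ε)
All input consumed in state r with stack ε.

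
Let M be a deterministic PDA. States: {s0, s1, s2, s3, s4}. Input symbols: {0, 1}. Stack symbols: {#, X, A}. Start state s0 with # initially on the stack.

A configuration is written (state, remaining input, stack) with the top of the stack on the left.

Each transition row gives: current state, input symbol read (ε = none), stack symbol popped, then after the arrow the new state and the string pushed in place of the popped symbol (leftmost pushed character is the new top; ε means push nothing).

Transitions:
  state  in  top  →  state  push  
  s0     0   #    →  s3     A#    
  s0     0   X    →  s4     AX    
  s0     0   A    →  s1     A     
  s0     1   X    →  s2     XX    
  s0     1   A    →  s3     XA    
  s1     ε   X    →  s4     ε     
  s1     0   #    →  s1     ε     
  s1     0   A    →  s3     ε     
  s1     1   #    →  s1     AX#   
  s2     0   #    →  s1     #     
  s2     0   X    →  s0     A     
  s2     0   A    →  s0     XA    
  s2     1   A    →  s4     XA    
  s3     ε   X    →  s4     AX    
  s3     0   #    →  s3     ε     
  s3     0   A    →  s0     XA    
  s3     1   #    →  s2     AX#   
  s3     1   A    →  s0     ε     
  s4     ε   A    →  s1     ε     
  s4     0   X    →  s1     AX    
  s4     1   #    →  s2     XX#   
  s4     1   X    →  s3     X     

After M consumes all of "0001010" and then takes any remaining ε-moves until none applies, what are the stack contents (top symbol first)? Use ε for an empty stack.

AX#

(s0, 0001010, #)
  read 0, top #: go to s3, push A# → (s3, 001010, A#)
  read 0, top A: go to s0, push XA → (s0, 01010, XA#)
  read 0, top X: go to s4, push AX → (s4, 1010, AXA#)
  ε-move, top A: go to s1, push ε → (s1, 1010, XA#)
  ε-move, top X: go to s4, push ε → (s4, 1010, A#)
  ε-move, top A: go to s1, push ε → (s1, 1010, #)
  read 1, top #: go to s1, push AX# → (s1, 010, AX#)
  read 0, top A: go to s3, push ε → (s3, 10, X#)
  ε-move, top X: go to s4, push AX → (s4, 10, AX#)
  ε-move, top A: go to s1, push ε → (s1, 10, X#)
  ε-move, top X: go to s4, push ε → (s4, 10, #)
  read 1, top #: go to s2, push XX# → (s2, 0, XX#)
  read 0, top X: go to s0, push A → (s0, ε, AX#)
All input consumed in state s0 with stack AX#.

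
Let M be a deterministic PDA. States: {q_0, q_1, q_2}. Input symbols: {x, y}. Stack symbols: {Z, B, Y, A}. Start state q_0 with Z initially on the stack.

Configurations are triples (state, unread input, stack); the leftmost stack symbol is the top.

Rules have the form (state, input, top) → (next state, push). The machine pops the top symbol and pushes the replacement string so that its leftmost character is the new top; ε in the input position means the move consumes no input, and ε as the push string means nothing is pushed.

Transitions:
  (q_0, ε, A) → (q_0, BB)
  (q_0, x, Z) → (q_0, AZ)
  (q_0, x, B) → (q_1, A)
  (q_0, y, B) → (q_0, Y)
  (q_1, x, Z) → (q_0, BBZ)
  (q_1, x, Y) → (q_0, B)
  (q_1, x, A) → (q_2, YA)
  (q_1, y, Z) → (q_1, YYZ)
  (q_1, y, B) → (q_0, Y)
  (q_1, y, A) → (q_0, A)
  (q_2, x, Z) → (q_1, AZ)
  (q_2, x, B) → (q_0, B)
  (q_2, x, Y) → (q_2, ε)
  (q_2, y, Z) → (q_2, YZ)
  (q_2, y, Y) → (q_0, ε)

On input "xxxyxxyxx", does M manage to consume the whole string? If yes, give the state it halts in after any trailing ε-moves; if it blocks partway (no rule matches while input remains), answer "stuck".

q_2

(q_0, xxxyxxyxx, Z) ⊢ (q_0, xxyxxyxx, AZ) ⊢ (q_0, xxyxxyxx, BBZ) ⊢ (q_1, xyxxyxx, ABZ) ⊢ (q_2, yxxyxx, YABZ) ⊢ (q_0, xxyxx, ABZ) ⊢ (q_0, xxyxx, BBBZ) ⊢ (q_1, xyxx, ABBZ) ⊢ (q_2, yxx, YABBZ) ⊢ (q_0, xx, ABBZ) ⊢ (q_0, xx, BBBBZ) ⊢ (q_1, x, ABBBZ) ⊢ (q_2, ε, YABBBZ)
All input consumed; M is in state q_2.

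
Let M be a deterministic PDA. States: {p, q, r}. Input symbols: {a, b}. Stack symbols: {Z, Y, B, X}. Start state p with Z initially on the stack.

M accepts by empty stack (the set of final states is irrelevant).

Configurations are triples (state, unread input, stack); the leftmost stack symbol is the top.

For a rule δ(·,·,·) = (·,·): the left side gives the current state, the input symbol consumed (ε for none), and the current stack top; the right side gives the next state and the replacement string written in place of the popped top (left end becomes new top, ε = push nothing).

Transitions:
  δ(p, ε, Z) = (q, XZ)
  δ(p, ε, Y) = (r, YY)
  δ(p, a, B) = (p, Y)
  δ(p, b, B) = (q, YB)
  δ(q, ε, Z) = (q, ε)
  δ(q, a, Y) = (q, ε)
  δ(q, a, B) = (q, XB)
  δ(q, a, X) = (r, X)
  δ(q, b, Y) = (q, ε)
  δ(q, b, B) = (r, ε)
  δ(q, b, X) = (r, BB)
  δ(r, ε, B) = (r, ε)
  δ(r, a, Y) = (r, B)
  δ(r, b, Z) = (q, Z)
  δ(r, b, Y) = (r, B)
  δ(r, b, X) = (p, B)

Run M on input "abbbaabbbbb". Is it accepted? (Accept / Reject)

(p, abbbaabbbbb, Z) ⊢ (q, abbbaabbbbb, XZ) ⊢ (r, bbbaabbbbb, XZ) ⊢ (p, bbaabbbbb, BZ) ⊢ (q, baabbbbb, YBZ) ⊢ (q, aabbbbb, BZ) ⊢ (q, abbbbb, XBZ) ⊢ (r, bbbbb, XBZ) ⊢ (p, bbbb, BBZ) ⊢ (q, bbb, YBBZ) ⊢ (q, bb, BBZ) ⊢ (r, b, BZ) ⊢ (r, b, Z) ⊢ (q, ε, Z) ⊢ (q, ε, ε)
All input consumed and the stack is empty.

Accept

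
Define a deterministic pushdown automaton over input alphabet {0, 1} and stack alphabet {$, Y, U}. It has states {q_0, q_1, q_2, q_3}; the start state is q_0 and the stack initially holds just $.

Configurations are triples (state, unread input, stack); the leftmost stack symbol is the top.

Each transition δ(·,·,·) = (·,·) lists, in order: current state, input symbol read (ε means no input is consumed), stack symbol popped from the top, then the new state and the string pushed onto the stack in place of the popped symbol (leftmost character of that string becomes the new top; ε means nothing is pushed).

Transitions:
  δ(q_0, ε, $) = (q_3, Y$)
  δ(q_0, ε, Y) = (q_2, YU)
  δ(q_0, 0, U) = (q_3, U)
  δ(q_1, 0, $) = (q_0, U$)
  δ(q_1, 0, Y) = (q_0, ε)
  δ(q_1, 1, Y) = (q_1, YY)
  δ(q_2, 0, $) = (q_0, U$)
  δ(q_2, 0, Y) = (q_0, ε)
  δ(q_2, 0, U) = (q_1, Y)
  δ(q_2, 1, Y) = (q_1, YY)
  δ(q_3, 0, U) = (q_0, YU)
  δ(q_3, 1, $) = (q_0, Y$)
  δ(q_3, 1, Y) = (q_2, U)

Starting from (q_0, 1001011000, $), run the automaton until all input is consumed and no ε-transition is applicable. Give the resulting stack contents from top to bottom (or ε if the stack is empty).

UY$

(q_0, 1001011000, $)
  ε-move, top $: go to q_3, push Y$ → (q_3, 1001011000, Y$)
  read 1, top Y: go to q_2, push U → (q_2, 001011000, U$)
  read 0, top U: go to q_1, push Y → (q_1, 01011000, Y$)
  read 0, top Y: go to q_0, push ε → (q_0, 1011000, $)
  ε-move, top $: go to q_3, push Y$ → (q_3, 1011000, Y$)
  read 1, top Y: go to q_2, push U → (q_2, 011000, U$)
  read 0, top U: go to q_1, push Y → (q_1, 11000, Y$)
  read 1, top Y: go to q_1, push YY → (q_1, 1000, YY$)
  read 1, top Y: go to q_1, push YY → (q_1, 000, YYY$)
  read 0, top Y: go to q_0, push ε → (q_0, 00, YY$)
  ε-move, top Y: go to q_2, push YU → (q_2, 00, YUY$)
  read 0, top Y: go to q_0, push ε → (q_0, 0, UY$)
  read 0, top U: go to q_3, push U → (q_3, ε, UY$)
All input consumed in state q_3 with stack UY$.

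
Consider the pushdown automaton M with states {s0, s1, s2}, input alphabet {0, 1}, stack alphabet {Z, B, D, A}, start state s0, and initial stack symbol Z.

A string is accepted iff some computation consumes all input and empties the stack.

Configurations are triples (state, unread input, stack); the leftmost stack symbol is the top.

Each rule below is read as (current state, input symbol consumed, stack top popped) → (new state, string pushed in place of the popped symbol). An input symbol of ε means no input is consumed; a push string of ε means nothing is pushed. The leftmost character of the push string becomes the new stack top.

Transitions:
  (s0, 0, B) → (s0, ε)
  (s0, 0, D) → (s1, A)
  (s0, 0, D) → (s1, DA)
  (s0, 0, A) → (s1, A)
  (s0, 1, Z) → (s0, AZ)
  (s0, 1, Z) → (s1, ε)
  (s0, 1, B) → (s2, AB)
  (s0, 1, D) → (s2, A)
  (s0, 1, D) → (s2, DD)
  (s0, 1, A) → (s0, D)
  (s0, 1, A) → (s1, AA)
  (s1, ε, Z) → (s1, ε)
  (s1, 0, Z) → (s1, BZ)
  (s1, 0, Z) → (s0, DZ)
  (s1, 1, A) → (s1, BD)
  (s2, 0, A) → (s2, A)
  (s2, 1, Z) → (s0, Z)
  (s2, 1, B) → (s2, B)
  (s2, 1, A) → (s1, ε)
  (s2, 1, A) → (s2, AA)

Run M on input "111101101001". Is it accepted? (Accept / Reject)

One accepting computation: (s0, 111101101001, Z) ⊢ (s0, 11101101001, AZ) ⊢ (s0, 1101101001, DZ) ⊢ (s2, 101101001, AZ) ⊢ (s1, 01101001, Z) ⊢ (s0, 1101001, DZ) ⊢ (s2, 101001, AZ) ⊢ (s1, 01001, Z) ⊢ (s0, 1001, DZ) ⊢ (s2, 001, AZ) ⊢ (s2, 01, AZ) ⊢ (s2, 1, AZ) ⊢ (s1, ε, Z) ⊢ (s1, ε, ε)
All input consumed and the stack is empty.

Accept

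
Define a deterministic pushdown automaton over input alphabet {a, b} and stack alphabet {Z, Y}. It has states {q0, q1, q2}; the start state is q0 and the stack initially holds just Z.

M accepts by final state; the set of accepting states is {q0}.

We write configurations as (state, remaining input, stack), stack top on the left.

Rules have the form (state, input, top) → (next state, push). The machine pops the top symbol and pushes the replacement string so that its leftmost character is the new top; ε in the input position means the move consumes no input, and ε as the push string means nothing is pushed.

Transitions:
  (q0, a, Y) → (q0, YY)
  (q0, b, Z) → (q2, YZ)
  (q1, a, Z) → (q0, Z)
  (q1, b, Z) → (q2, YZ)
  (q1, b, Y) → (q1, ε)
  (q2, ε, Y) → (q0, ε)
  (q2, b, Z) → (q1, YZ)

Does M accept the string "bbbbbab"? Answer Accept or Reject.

(q0, bbbbbab, Z) ⊢ (q2, bbbbab, YZ) ⊢ (q0, bbbbab, Z) ⊢ (q2, bbbab, YZ) ⊢ (q0, bbbab, Z) ⊢ (q2, bbab, YZ) ⊢ (q0, bbab, Z) ⊢ (q2, bab, YZ) ⊢ (q0, bab, Z) ⊢ (q2, ab, YZ) ⊢ (q0, ab, Z)
No transition applies at (q0, ab, Z); input not fully consumed.

Reject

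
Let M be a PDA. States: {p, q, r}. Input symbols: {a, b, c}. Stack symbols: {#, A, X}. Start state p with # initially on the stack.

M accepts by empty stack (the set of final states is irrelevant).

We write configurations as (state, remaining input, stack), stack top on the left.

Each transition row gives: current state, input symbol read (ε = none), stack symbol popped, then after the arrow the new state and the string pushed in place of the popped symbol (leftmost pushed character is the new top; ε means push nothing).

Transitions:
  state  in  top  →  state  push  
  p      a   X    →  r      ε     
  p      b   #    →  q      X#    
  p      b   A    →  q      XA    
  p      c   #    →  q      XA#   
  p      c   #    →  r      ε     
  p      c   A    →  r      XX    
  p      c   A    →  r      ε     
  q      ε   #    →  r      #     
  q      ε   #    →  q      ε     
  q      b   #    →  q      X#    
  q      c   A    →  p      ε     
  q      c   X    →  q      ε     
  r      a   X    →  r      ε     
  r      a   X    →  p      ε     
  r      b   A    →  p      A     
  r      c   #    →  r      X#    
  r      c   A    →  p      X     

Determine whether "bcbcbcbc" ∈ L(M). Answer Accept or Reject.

One accepting computation: (p, bcbcbcbc, #) ⊢ (q, cbcbcbc, X#) ⊢ (q, bcbcbc, #) ⊢ (q, cbcbc, X#) ⊢ (q, bcbc, #) ⊢ (q, cbc, X#) ⊢ (q, bc, #) ⊢ (q, c, X#) ⊢ (q, ε, #) ⊢ (q, ε, ε)
All input consumed and the stack is empty.

Accept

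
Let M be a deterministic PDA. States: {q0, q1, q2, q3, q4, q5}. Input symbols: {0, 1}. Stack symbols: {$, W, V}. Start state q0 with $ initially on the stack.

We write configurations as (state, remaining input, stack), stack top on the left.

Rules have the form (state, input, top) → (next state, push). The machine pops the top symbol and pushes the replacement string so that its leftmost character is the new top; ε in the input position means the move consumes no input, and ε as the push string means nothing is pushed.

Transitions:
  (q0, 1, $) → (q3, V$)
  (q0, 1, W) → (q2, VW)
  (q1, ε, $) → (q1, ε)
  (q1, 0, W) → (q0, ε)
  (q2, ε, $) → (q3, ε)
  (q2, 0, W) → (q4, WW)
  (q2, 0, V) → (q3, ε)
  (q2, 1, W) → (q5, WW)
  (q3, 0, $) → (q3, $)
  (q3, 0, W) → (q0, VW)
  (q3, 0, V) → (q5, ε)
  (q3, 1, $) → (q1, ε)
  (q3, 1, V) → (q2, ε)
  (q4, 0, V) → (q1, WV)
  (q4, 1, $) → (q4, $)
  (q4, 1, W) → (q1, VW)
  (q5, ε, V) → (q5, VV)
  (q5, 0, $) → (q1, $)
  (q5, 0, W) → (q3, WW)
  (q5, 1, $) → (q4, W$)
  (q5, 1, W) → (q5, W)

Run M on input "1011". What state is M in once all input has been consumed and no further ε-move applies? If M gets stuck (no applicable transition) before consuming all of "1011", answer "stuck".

(q0, 1011, $)
  read 1, top $: go to q3, push V$ → (q3, 011, V$)
  read 0, top V: go to q5, push ε → (q5, 11, $)
  read 1, top $: go to q4, push W$ → (q4, 1, W$)
  read 1, top W: go to q1, push VW → (q1, ε, VW$)
All input consumed; M is in state q1.

q1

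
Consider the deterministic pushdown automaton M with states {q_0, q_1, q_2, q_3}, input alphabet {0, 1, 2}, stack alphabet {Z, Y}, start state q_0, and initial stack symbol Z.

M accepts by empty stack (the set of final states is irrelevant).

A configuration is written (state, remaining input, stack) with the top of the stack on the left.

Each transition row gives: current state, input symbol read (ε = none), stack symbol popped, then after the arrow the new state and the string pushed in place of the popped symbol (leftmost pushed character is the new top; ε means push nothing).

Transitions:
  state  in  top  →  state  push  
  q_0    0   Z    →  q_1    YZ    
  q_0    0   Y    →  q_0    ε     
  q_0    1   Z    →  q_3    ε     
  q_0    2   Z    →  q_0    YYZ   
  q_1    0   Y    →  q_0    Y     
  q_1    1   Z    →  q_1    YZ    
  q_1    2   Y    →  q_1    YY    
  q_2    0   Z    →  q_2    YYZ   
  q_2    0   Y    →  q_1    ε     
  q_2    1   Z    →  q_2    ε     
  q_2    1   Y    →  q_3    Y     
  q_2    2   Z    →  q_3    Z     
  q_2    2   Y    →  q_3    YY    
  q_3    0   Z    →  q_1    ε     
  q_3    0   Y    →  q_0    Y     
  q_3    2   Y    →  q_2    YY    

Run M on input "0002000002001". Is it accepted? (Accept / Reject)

(q_0, 0002000002001, Z)
  read 0, top Z: go to q_1, push YZ → (q_1, 002000002001, YZ)
  read 0, top Y: go to q_0, push Y → (q_0, 02000002001, YZ)
  read 0, top Y: go to q_0, push ε → (q_0, 2000002001, Z)
  read 2, top Z: go to q_0, push YYZ → (q_0, 000002001, YYZ)
  read 0, top Y: go to q_0, push ε → (q_0, 00002001, YZ)
  read 0, top Y: go to q_0, push ε → (q_0, 0002001, Z)
  read 0, top Z: go to q_1, push YZ → (q_1, 002001, YZ)
  read 0, top Y: go to q_0, push Y → (q_0, 02001, YZ)
  read 0, top Y: go to q_0, push ε → (q_0, 2001, Z)
  read 2, top Z: go to q_0, push YYZ → (q_0, 001, YYZ)
  read 0, top Y: go to q_0, push ε → (q_0, 01, YZ)
  read 0, top Y: go to q_0, push ε → (q_0, 1, Z)
  read 1, top Z: go to q_3, push ε → (q_3, ε, ε)
All input consumed and the stack is empty.

Accept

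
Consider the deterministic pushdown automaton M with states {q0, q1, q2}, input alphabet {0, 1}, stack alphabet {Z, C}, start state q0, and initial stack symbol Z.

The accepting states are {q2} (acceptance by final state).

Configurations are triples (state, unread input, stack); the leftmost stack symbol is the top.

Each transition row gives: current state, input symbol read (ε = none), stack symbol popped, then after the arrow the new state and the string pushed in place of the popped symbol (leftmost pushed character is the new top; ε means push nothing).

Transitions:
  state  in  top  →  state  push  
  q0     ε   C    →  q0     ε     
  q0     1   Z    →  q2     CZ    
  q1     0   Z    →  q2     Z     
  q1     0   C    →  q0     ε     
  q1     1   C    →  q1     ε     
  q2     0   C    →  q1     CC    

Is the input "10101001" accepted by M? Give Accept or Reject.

(q0, 10101001, Z)
  read 1, top Z: go to q2, push CZ → (q2, 0101001, CZ)
  read 0, top C: go to q1, push CC → (q1, 101001, CCZ)
  read 1, top C: go to q1, push ε → (q1, 01001, CZ)
  read 0, top C: go to q0, push ε → (q0, 1001, Z)
  read 1, top Z: go to q2, push CZ → (q2, 001, CZ)
  read 0, top C: go to q1, push CC → (q1, 01, CCZ)
  read 0, top C: go to q0, push ε → (q0, 1, CZ)
  ε-move, top C: go to q0, push ε → (q0, 1, Z)
  read 1, top Z: go to q2, push CZ → (q2, ε, CZ)
All input consumed; state q2 ∈ F.

Accept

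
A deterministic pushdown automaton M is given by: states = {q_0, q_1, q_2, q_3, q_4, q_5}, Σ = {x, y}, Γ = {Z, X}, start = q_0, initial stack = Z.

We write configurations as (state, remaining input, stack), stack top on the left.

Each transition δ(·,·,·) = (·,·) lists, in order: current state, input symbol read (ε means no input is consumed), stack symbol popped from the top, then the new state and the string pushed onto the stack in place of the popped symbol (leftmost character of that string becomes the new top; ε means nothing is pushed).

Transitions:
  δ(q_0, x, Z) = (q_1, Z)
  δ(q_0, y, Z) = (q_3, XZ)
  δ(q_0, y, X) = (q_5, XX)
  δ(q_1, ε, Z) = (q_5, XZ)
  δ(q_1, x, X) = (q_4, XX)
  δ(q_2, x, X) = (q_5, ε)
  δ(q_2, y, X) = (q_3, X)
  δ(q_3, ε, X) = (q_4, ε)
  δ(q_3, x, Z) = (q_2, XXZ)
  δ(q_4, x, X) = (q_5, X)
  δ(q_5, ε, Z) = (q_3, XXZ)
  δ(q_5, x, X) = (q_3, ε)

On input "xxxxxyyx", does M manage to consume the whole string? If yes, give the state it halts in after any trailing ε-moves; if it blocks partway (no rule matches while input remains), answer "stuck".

stuck

(q_0, xxxxxyyx, Z)
  read x, top Z: go to q_1, push Z → (q_1, xxxxyyx, Z)
  ε-move, top Z: go to q_5, push XZ → (q_5, xxxxyyx, XZ)
  read x, top X: go to q_3, push ε → (q_3, xxxyyx, Z)
  read x, top Z: go to q_2, push XXZ → (q_2, xxyyx, XXZ)
  read x, top X: go to q_5, push ε → (q_5, xyyx, XZ)
  read x, top X: go to q_3, push ε → (q_3, yyx, Z)
No transition for (q_3, y, top Z); M blocks with input yyx remaining.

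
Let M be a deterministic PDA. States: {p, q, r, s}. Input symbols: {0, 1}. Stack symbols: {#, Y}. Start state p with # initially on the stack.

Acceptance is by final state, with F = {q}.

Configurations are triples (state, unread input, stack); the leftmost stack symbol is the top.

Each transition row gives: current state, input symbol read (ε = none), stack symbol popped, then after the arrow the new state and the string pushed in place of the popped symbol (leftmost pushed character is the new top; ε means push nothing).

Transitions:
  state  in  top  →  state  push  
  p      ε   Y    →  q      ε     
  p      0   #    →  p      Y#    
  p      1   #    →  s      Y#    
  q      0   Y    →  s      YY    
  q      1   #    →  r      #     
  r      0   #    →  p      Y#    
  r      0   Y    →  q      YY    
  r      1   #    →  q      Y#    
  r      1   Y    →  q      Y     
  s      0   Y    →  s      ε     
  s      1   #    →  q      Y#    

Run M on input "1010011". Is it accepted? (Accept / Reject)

(p, 1010011, #) ⊢ (s, 010011, Y#) ⊢ (s, 10011, #) ⊢ (q, 0011, Y#) ⊢ (s, 011, YY#) ⊢ (s, 11, Y#)
No transition applies at (s, 11, Y#); input not fully consumed.

Reject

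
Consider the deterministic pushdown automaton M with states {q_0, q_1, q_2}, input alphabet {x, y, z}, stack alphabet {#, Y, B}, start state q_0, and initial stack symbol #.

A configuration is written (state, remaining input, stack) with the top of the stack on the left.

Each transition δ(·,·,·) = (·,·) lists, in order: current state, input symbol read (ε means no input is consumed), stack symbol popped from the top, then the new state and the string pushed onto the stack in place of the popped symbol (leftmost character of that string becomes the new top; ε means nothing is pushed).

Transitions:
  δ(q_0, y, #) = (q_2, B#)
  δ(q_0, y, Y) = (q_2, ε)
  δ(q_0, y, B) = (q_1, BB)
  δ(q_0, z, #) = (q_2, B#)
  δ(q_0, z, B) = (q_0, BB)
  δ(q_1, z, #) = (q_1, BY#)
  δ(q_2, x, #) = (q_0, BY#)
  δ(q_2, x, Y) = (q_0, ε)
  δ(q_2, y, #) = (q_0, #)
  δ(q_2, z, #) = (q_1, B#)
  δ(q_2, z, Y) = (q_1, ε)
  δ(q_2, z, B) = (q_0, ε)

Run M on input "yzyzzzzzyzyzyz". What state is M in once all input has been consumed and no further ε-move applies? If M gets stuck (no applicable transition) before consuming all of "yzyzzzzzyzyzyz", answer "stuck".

(q_0, yzyzzzzzyzyzyz, #) ⊢ (q_2, zyzzzzzyzyzyz, B#) ⊢ (q_0, yzzzzzyzyzyz, #) ⊢ (q_2, zzzzzyzyzyz, B#) ⊢ (q_0, zzzzyzyzyz, #) ⊢ (q_2, zzzyzyzyz, B#) ⊢ (q_0, zzyzyzyz, #) ⊢ (q_2, zyzyzyz, B#) ⊢ (q_0, yzyzyz, #) ⊢ (q_2, zyzyz, B#) ⊢ (q_0, yzyz, #) ⊢ (q_2, zyz, B#) ⊢ (q_0, yz, #) ⊢ (q_2, z, B#) ⊢ (q_0, ε, #)
All input consumed; M is in state q_0.

q_0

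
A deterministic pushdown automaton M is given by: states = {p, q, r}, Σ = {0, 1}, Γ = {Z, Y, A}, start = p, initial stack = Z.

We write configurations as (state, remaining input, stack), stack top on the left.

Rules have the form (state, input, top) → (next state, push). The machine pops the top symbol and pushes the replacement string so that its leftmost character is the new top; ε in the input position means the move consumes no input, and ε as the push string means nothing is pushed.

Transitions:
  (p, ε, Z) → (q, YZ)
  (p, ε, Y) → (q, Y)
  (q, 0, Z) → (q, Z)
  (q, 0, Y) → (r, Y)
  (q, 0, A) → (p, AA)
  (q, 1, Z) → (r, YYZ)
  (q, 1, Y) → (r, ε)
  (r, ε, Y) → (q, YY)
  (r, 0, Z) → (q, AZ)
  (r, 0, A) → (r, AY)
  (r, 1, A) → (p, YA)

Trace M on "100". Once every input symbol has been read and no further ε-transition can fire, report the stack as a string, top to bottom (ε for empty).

(p, 100, Z)
  ε-move, top Z: go to q, push YZ → (q, 100, YZ)
  read 1, top Y: go to r, push ε → (r, 00, Z)
  read 0, top Z: go to q, push AZ → (q, 0, AZ)
  read 0, top A: go to p, push AA → (p, ε, AAZ)
All input consumed in state p with stack AAZ.

AAZ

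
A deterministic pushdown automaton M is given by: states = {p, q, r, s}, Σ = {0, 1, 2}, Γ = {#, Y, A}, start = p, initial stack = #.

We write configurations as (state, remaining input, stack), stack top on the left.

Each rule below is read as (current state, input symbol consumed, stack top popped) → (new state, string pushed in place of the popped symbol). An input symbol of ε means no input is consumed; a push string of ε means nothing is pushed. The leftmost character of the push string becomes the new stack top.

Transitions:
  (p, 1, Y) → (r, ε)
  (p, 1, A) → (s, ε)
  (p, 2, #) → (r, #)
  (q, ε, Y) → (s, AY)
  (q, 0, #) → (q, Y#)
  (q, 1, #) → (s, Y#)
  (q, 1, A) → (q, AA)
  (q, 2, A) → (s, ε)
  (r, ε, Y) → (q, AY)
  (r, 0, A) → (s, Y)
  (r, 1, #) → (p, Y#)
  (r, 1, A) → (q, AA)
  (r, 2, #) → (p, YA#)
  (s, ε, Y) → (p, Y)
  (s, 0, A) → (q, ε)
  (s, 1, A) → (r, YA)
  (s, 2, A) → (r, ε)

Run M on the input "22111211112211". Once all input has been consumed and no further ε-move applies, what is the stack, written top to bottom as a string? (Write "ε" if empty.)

(p, 22111211112211, #) ⊢ (r, 2111211112211, #) ⊢ (p, 111211112211, YA#) ⊢ (r, 11211112211, A#) ⊢ (q, 1211112211, AA#) ⊢ (q, 211112211, AAA#) ⊢ (s, 11112211, AA#) ⊢ (r, 1112211, YAA#) ⊢ (q, 1112211, AYAA#) ⊢ (q, 112211, AAYAA#) ⊢ (q, 12211, AAAYAA#) ⊢ (q, 2211, AAAAYAA#) ⊢ (s, 211, AAAYAA#) ⊢ (r, 11, AAYAA#) ⊢ (q, 1, AAAYAA#) ⊢ (q, ε, AAAAYAA#)
All input consumed in state q with stack AAAAYAA#.

AAAAYAA#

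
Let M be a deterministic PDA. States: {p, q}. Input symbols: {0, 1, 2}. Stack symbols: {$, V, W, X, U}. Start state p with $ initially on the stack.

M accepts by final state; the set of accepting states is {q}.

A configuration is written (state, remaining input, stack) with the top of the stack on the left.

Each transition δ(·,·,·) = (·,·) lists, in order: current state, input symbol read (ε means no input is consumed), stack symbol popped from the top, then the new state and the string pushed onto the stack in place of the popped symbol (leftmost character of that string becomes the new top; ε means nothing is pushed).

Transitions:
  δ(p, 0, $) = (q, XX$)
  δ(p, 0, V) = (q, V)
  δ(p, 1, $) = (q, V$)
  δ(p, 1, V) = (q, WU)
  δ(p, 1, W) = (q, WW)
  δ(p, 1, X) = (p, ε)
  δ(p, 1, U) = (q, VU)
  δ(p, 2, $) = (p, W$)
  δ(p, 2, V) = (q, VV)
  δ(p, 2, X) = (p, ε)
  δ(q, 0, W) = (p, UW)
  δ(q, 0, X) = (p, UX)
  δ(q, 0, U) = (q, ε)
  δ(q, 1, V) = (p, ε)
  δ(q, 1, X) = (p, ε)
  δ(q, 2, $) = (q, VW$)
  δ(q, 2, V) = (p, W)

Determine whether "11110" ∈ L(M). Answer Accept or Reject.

Accept

(p, 11110, $)
  read 1, top $: go to q, push V$ → (q, 1110, V$)
  read 1, top V: go to p, push ε → (p, 110, $)
  read 1, top $: go to q, push V$ → (q, 10, V$)
  read 1, top V: go to p, push ε → (p, 0, $)
  read 0, top $: go to q, push XX$ → (q, ε, XX$)
All input consumed; state q ∈ F.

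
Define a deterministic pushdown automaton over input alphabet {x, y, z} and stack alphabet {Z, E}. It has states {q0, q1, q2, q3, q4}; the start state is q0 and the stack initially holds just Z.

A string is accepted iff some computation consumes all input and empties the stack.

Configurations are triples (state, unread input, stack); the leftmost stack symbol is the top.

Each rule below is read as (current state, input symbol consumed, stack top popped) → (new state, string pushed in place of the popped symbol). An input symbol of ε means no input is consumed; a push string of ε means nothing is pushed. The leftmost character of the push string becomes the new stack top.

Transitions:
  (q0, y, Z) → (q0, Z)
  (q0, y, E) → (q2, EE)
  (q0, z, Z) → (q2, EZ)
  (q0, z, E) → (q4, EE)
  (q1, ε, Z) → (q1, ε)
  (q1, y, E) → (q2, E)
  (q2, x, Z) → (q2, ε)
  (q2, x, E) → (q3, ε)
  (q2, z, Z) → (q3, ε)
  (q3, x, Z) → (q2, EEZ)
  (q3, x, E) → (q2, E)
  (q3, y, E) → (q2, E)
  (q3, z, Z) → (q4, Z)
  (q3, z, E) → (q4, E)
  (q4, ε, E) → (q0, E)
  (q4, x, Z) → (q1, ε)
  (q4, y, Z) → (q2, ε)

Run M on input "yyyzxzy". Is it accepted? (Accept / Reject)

(q0, yyyzxzy, Z)
  read y, top Z: go to q0, push Z → (q0, yyzxzy, Z)
  read y, top Z: go to q0, push Z → (q0, yzxzy, Z)
  read y, top Z: go to q0, push Z → (q0, zxzy, Z)
  read z, top Z: go to q2, push EZ → (q2, xzy, EZ)
  read x, top E: go to q3, push ε → (q3, zy, Z)
  read z, top Z: go to q4, push Z → (q4, y, Z)
  read y, top Z: go to q2, push ε → (q2, ε, ε)
All input consumed and the stack is empty.

Accept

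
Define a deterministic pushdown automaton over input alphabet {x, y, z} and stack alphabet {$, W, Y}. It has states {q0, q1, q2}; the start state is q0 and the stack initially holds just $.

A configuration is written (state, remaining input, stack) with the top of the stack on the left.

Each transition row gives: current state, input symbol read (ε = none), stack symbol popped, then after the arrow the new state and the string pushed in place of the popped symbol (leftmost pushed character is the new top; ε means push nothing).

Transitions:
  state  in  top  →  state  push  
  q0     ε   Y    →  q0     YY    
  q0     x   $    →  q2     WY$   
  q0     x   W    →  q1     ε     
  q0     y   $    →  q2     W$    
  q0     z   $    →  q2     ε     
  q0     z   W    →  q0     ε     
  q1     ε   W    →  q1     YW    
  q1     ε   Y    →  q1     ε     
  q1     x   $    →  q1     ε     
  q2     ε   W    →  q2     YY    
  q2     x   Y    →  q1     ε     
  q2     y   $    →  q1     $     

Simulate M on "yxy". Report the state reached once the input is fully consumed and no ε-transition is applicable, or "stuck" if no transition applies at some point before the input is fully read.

(q0, yxy, $) ⊢ (q2, xy, W$) ⊢ (q2, xy, YY$) ⊢ (q1, y, Y$) ⊢ (q1, y, $)
No transition for (q1, y, top $); M blocks with input y remaining.

stuck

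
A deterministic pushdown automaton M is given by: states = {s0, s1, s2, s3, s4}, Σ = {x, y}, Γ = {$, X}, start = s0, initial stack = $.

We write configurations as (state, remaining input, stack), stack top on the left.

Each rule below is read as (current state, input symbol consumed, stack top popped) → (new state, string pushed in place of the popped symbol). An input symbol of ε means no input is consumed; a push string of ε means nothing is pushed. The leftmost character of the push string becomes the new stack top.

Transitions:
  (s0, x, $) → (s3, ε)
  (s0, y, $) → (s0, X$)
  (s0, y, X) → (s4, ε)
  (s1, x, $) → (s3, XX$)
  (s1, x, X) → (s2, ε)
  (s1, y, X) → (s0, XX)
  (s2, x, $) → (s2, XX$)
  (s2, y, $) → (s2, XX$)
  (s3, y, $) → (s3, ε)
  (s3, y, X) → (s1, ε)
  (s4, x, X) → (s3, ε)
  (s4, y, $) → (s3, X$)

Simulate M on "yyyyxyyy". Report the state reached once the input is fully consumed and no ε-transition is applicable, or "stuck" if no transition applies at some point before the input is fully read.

s4

(s0, yyyyxyyy, $)
  read y, top $: go to s0, push X$ → (s0, yyyxyyy, X$)
  read y, top X: go to s4, push ε → (s4, yyxyyy, $)
  read y, top $: go to s3, push X$ → (s3, yxyyy, X$)
  read y, top X: go to s1, push ε → (s1, xyyy, $)
  read x, top $: go to s3, push XX$ → (s3, yyy, XX$)
  read y, top X: go to s1, push ε → (s1, yy, X$)
  read y, top X: go to s0, push XX → (s0, y, XX$)
  read y, top X: go to s4, push ε → (s4, ε, X$)
All input consumed; M is in state s4.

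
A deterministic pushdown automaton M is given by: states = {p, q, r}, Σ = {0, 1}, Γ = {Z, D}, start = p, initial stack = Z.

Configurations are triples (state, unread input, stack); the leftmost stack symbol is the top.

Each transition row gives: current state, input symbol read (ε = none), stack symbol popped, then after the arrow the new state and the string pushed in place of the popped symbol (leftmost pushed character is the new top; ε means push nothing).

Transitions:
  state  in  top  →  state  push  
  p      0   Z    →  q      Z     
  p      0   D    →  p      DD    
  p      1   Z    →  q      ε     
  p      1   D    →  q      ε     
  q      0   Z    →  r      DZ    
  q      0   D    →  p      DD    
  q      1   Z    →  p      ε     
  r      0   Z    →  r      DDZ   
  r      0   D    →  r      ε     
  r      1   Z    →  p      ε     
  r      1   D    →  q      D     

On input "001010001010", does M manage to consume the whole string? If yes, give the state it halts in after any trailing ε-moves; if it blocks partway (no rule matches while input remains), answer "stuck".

p

(p, 001010001010, Z) ⊢ (q, 01010001010, Z) ⊢ (r, 1010001010, DZ) ⊢ (q, 010001010, DZ) ⊢ (p, 10001010, DDZ) ⊢ (q, 0001010, DZ) ⊢ (p, 001010, DDZ) ⊢ (p, 01010, DDDZ) ⊢ (p, 1010, DDDDZ) ⊢ (q, 010, DDDZ) ⊢ (p, 10, DDDDZ) ⊢ (q, 0, DDDZ) ⊢ (p, ε, DDDDZ)
All input consumed; M is in state p.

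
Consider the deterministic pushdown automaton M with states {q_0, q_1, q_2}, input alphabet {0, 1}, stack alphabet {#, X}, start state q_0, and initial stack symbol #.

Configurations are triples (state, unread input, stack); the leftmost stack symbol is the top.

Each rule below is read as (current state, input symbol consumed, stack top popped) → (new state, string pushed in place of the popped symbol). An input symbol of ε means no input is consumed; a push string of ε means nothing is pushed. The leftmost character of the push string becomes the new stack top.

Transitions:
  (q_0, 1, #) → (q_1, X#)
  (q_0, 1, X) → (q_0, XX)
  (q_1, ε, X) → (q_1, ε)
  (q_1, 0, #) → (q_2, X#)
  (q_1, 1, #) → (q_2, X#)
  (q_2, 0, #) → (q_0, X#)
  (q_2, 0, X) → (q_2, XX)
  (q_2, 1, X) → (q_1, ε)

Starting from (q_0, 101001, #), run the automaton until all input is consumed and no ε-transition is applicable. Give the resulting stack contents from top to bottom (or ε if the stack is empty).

(q_0, 101001, #)
  read 1, top #: go to q_1, push X# → (q_1, 01001, X#)
  ε-move, top X: go to q_1, push ε → (q_1, 01001, #)
  read 0, top #: go to q_2, push X# → (q_2, 1001, X#)
  read 1, top X: go to q_1, push ε → (q_1, 001, #)
  read 0, top #: go to q_2, push X# → (q_2, 01, X#)
  read 0, top X: go to q_2, push XX → (q_2, 1, XX#)
  read 1, top X: go to q_1, push ε → (q_1, ε, X#)
  ε-move, top X: go to q_1, push ε → (q_1, ε, #)
All input consumed in state q_1 with stack #.

#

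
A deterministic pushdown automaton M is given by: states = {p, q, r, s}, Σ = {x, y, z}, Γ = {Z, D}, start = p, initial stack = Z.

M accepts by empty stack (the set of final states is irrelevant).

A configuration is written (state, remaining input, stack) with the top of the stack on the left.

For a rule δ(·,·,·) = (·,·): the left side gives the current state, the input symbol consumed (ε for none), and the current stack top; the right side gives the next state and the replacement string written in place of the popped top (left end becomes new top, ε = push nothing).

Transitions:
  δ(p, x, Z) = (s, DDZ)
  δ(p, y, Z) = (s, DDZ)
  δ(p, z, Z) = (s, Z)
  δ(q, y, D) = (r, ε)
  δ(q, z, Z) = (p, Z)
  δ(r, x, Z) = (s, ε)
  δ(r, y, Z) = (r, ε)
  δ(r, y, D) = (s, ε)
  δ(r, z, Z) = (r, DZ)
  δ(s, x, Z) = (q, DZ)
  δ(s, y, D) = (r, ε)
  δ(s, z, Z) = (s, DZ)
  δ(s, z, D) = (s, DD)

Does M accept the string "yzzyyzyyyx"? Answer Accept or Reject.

Accept

(p, yzzyyzyyyx, Z) ⊢ (s, zzyyzyyyx, DDZ) ⊢ (s, zyyzyyyx, DDDZ) ⊢ (s, yyzyyyx, DDDDZ) ⊢ (r, yzyyyx, DDDZ) ⊢ (s, zyyyx, DDZ) ⊢ (s, yyyx, DDDZ) ⊢ (r, yyx, DDZ) ⊢ (s, yx, DZ) ⊢ (r, x, Z) ⊢ (s, ε, ε)
All input consumed and the stack is empty.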